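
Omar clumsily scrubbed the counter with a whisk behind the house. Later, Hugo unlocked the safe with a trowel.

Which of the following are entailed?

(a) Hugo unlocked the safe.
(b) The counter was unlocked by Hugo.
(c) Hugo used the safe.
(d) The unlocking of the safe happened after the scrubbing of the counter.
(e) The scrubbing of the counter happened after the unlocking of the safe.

(a), (d)

(a) Entailed — dropping 'with a trowel' leaves a sub-description the original still satisfies.
(b) Not entailed — Hugo unlocked the safe, not the counter; the counter belongs to the scrubbing event.
(c) Not entailed — the safe is the patient, not an instrument — Hugo used a trowel.
(d) Entailed — the narrative places the scrubbing before the unlocking.
(e) Not entailed — the narrative places the scrubbing before the unlocking, not after.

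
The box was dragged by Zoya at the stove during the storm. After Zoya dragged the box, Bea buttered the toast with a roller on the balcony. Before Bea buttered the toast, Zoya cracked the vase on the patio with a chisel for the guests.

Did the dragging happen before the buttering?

yes

The narrative orders the dragging before the buttering.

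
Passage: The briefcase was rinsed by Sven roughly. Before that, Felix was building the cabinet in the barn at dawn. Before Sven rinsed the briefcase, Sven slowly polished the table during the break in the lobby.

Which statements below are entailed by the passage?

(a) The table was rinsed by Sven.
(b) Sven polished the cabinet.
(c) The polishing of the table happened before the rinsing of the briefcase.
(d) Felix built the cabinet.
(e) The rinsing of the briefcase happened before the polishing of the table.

(c)

(a) Not entailed — Sven rinsed the briefcase, not the table; the table belongs to the polishing event.
(b) Not entailed — Sven polished the table, not the cabinet; the cabinet belongs to the building event.
(c) Entailed — the narrative places the polishing before the rinsing.
(d) Not entailed — 'was building' is progressive on an accomplishment; it does not entail the completed 'built'.
(e) Not entailed — the narrative places the polishing before the rinsing, not after.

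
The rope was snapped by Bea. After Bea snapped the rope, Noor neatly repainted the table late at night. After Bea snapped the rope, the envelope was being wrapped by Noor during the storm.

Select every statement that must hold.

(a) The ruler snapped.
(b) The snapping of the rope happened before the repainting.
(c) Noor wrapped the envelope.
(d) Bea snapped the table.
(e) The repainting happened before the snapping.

(b)

(a) Not entailed — the rope is what snapped, not the ruler.
(b) Entailed — the narrative places the snapping before the repainting.
(c) Not entailed — 'was wrapping' is progressive on an accomplishment; it does not entail the completed 'wrapped'.
(d) Not entailed — Bea snapped the rope, not the table; the table belongs to the repainting event.
(e) Not entailed — the narrative places the snapping before the repainting, not after.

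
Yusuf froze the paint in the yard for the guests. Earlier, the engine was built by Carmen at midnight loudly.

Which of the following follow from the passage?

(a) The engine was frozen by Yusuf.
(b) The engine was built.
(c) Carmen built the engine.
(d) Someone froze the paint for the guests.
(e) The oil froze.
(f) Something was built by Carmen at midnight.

(b), (c), (d), (f)

(a) Not entailed — Yusuf froze the paint, not the engine; the engine belongs to the building event.
(b) Entailed — this follows by dropping conjuncts from the building event's description.
(c) Entailed — every conjunct here is already in the original building event.
(d) Entailed — the original entails any weakening of itself; this just drops 'in the yard' and generalizes the agent.
(e) Not entailed — the paint is what froze, not the oil.
(f) Entailed — every conjunct here is already in the original building event.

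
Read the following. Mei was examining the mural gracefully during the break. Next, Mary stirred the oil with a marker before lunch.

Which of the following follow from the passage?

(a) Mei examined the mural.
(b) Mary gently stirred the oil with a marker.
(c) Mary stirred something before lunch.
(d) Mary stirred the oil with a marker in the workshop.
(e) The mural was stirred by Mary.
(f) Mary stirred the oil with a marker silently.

(a) Entailed — 'examine' is an activity; 'was examining' entails that some examining happened, so 'examined' holds.
(b) Not entailed — 'gently' adds information not in the original event.
(c) Entailed — dropping 'with a marker' and generalizing the patient leaves a sub-description the original still satisfies.
(d) Not entailed — 'in the workshop' adds information not in the original event.
(e) Not entailed — Mary stirred the oil, not the mural; the mural belongs to the examining event.
(f) Not entailed — 'silently' adds information not in the original event.

(a), (c)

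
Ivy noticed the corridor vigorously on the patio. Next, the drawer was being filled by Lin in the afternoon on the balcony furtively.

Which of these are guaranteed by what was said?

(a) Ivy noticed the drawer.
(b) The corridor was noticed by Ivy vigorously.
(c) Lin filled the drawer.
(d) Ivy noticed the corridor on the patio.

(b), (d)

(a) Not entailed — Ivy noticed the corridor, not the drawer; the drawer belongs to the filling event.
(b) Entailed — every conjunct here is already in the original noticing event.
(c) Not entailed — 'was filling' is progressive on an accomplishment; it does not entail the completed 'filled'.
(d) Entailed — every conjunct here is already in the original noticing event.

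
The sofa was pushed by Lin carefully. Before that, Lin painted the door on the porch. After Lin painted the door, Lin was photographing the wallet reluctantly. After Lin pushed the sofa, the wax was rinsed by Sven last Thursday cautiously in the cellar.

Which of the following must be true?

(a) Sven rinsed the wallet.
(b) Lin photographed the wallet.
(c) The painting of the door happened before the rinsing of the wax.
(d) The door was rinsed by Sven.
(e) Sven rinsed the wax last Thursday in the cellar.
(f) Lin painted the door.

(c), (e), (f)

(a) Not entailed — Sven rinsed the wax, not the wallet; the wallet belongs to the photographing event.
(b) Not entailed — 'was photographing' is progressive on an accomplishment; it does not entail the completed 'photographed'.
(c) Entailed — the narrative places the painting before the rinsing.
(d) Not entailed — Sven rinsed the wax, not the door; the door belongs to the painting event.
(e) Entailed — dropping 'cautiously' leaves a sub-description the original still satisfies.
(f) Entailed — dropping 'on the porch' leaves a sub-description the original still satisfies.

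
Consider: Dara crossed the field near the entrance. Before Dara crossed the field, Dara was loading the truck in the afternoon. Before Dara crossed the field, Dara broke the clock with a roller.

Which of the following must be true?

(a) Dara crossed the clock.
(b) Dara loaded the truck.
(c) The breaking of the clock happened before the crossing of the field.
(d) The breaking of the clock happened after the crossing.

(a) Not entailed — Dara crossed the field, not the clock; the clock belongs to the breaking event.
(b) Not entailed — 'was loading' is progressive on an accomplishment; it does not entail the completed 'loaded'.
(c) Entailed — the narrative places the breaking before the crossing.
(d) Not entailed — the narrative places the breaking before the crossing, not after.

(c)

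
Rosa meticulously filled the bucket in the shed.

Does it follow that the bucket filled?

'Rosa filled the bucket' is the causative; it entails the inchoative 'the bucket filled'.

yes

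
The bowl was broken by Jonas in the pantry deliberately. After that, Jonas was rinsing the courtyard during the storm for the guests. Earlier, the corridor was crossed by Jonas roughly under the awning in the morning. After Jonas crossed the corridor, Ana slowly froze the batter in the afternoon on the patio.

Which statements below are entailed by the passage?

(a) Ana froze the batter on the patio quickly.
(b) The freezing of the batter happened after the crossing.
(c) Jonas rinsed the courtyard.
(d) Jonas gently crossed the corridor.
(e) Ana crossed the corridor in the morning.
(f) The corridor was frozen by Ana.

(b), (c)

(a) Not entailed — 'quickly' adds a manner not in (and inconsistent with) the original.
(b) Entailed — the narrative places the crossing before the freezing.
(c) Entailed — 'rinse' is an activity; 'was rinsing' entails that some rinsing happened, so 'rinsed' holds.
(d) Not entailed — 'gently' adds a manner not in (and inconsistent with) the original.
(e) Not entailed — the passage has Jonas crossing the corridor, not Ana.
(f) Not entailed — Ana froze the batter, not the corridor; the corridor belongs to the crossing event.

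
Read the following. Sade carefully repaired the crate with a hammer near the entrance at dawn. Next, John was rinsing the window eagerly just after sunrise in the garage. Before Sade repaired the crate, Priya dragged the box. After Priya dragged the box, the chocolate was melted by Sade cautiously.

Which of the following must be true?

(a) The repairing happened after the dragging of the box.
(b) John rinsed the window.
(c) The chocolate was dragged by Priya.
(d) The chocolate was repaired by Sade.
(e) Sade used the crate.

(a), (b)

(a) Entailed — the narrative places the dragging before the repairing.
(b) Entailed — 'rinse' is an activity; 'was rinsing' entails that some rinsing happened, so 'rinsed' holds.
(c) Not entailed — Priya dragged the box, not the chocolate; the chocolate belongs to the melting event.
(d) Not entailed — Sade repaired the crate, not the chocolate; the chocolate belongs to the melting event.
(e) Not entailed — the crate is the patient, not an instrument — Sade used a hammer.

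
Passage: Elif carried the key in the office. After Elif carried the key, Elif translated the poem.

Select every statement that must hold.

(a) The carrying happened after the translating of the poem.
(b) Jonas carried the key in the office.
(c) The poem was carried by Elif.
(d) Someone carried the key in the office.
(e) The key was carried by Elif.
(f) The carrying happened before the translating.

(a) Not entailed — the narrative places the carrying before the translating, not after.
(b) Not entailed — the passage has Elif carrying the key, not Jonas.
(c) Not entailed — Elif carried the key, not the poem; the poem belongs to the translating event.
(d) Entailed — generalizing the agent leaves a sub-description the original still satisfies.
(e) Entailed — every conjunct here is already in the original carrying event.
(f) Entailed — the narrative places the carrying before the translating.

(d), (e), (f)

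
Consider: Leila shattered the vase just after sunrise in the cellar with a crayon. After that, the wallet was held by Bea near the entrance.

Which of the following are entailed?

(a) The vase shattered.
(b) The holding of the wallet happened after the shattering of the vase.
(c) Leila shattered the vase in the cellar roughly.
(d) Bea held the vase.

(a) Entailed — 'Leila shattered the vase' is causative; it entails the inchoative 'the vase shattered'.
(b) Entailed — the narrative places the shattering before the holding.
(c) Not entailed — 'roughly' adds information not in the original event.
(d) Not entailed — Bea held the wallet, not the vase; the vase belongs to the shattering event.

(a), (b)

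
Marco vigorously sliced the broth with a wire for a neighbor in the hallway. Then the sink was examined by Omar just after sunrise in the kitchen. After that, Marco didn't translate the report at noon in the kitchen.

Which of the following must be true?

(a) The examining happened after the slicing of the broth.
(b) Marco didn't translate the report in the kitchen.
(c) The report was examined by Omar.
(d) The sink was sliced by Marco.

(a) Entailed — the narrative places the slicing before the examining.
(b) Not entailed — dropping 'at noon' under negation is not valid — the original leaves open that Marco translated the report some other way.
(c) Not entailed — Omar examined the sink, not the report; the report belongs to the translating event.
(d) Not entailed — Marco sliced the broth, not the sink; the sink belongs to the examining event.

(a)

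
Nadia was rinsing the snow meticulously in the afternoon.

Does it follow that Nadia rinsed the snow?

yes

'rinse' is atelic; if Nadia was rinsing the snow, then Nadia rinsed the snow (for some time).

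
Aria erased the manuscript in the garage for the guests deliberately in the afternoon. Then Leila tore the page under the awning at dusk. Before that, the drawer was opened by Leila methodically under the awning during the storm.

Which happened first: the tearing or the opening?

the opening

The connectives place the opening before the tearing.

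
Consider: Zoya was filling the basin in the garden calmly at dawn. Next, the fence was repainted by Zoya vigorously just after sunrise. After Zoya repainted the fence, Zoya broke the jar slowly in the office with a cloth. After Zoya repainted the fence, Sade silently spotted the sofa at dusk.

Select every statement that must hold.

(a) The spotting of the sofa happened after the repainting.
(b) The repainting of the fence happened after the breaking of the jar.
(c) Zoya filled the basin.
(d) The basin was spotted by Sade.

(a)

(a) Entailed — the narrative places the repainting before the spotting.
(b) Not entailed — the narrative places the repainting before the breaking, not after.
(c) Not entailed — 'was filling' is progressive on an accomplishment; it does not entail the completed 'filled'.
(d) Not entailed — Sade spotted the sofa, not the basin; the basin belongs to the filling event.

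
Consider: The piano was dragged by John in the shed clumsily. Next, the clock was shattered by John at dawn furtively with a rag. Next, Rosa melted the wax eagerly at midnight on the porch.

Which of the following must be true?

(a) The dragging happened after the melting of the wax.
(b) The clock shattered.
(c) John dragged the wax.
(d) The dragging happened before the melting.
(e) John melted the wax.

(a) Not entailed — the narrative places the dragging before the melting, not after.
(b) Entailed — 'John shattered the clock' is causative; it entails the inchoative 'the clock shattered'.
(c) Not entailed — John dragged the piano, not the wax; the wax belongs to the melting event.
(d) Entailed — the narrative places the dragging before the melting.
(e) Not entailed — the passage has Rosa melting the wax, not John.

(b), (d)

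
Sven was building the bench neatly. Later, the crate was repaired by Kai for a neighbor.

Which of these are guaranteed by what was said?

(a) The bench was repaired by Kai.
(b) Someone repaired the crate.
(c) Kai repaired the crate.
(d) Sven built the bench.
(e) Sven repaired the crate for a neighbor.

(b), (c)

(a) Not entailed — Kai repaired the crate, not the bench; the bench belongs to the building event.
(b) Entailed — dropping 'for a neighbor' and generalizing the agent leaves a sub-description the original still satisfies.
(c) Entailed — dropping 'for a neighbor' leaves a sub-description the original still satisfies.
(d) Not entailed — 'was building' is progressive on an accomplishment; it does not entail the completed 'built'.
(e) Not entailed — the passage has Kai repairing the crate, not Sven.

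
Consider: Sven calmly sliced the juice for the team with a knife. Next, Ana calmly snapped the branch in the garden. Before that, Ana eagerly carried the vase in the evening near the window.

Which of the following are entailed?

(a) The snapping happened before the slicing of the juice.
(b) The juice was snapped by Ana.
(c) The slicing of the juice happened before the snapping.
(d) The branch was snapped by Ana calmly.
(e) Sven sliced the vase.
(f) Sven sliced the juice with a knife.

(c), (d), (f)

(a) Not entailed — the narrative places the slicing before the snapping, not after.
(b) Not entailed — Ana snapped the branch, not the juice; the juice belongs to the slicing event.
(c) Entailed — the narrative places the slicing before the snapping.
(d) Entailed — the original entails any weakening of itself; this just drops 'in the garden'.
(e) Not entailed — Sven sliced the juice, not the vase; the vase belongs to the carrying event.
(f) Entailed — every conjunct here is already in the original slicing event.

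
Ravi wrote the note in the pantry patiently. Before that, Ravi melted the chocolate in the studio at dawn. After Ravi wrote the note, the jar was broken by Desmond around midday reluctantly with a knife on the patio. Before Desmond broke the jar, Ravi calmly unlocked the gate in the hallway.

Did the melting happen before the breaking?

The narrative orders the melting before the breaking.

yes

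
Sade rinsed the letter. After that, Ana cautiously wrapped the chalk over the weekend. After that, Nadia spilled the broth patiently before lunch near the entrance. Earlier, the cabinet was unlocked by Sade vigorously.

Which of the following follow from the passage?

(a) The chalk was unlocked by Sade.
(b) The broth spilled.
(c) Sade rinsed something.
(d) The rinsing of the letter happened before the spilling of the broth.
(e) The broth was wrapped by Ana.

(b), (c), (d)

(a) Not entailed — Sade unlocked the cabinet, not the chalk; the chalk belongs to the wrapping event.
(b) Entailed — 'Nadia spilled the broth' is causative; it entails the inchoative 'the broth spilled'.
(c) Entailed — the original entails any weakening of itself; this just generalizes the patient.
(d) Entailed — the narrative places the rinsing before the spilling.
(e) Not entailed — Ana wrapped the chalk, not the broth; the broth belongs to the spilling event.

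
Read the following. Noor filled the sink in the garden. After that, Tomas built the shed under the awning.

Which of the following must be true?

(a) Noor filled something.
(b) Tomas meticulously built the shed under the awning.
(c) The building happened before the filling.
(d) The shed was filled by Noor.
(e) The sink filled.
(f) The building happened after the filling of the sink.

(a) Entailed — the original entails any weakening of itself; this just drops 'in the garden' and generalizes the patient.
(b) Not entailed — 'meticulously' adds information not in the original event.
(c) Not entailed — the narrative places the filling before the building, not after.
(d) Not entailed — Noor filled the sink, not the shed; the shed belongs to the building event.
(e) Entailed — 'Noor filled the sink' is causative; it entails the inchoative 'the sink filled'.
(f) Entailed — the narrative places the filling before the building.

(a), (e), (f)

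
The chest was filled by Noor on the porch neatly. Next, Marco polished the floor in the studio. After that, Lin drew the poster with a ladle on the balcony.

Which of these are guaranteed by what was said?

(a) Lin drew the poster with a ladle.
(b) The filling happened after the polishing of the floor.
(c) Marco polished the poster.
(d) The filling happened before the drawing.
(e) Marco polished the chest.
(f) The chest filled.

(a) Entailed — every conjunct here is already in the original drawing event.
(b) Not entailed — the narrative places the filling before the polishing, not after.
(c) Not entailed — Marco polished the floor, not the poster; the poster belongs to the drawing event.
(d) Entailed — the narrative places the filling before the drawing.
(e) Not entailed — Marco polished the floor, not the chest; the chest belongs to the filling event.
(f) Entailed — 'Noor filled the chest' is causative; it entails the inchoative 'the chest filled'.

(a), (d), (f)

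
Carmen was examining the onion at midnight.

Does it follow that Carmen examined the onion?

'examine' is atelic; if Carmen was examining the onion, then Carmen examined the onion (for some time).

yes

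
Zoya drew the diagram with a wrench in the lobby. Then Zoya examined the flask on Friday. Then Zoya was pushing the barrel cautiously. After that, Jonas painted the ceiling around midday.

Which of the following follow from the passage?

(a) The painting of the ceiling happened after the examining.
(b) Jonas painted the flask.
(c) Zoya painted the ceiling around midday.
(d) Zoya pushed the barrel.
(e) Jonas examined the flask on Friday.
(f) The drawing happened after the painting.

(a) Entailed — the narrative places the examining before the painting.
(b) Not entailed — Jonas painted the ceiling, not the flask; the flask belongs to the examining event.
(c) Not entailed — the passage has Jonas painting the ceiling, not Zoya.
(d) Entailed — 'push' is an activity; 'was pushing' entails that some pushing happened, so 'pushed' holds.
(e) Not entailed — the passage has Zoya examining the flask, not Jonas.
(f) Not entailed — the narrative places the drawing before the painting, not after.

(a), (d)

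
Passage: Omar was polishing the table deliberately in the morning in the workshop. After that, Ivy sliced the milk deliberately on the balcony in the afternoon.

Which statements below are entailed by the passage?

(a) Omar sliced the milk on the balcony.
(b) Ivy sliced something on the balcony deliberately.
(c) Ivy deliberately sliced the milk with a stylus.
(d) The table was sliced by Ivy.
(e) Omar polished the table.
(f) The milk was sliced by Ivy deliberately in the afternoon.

(a) Not entailed — the passage has Ivy slicing the milk, not Omar.
(b) Entailed — every conjunct here is already in the original slicing event.
(c) Not entailed — 'with a stylus' adds information not in the original event.
(d) Not entailed — Ivy sliced the milk, not the table; the table belongs to the polishing event.
(e) Entailed — 'polish' is an activity; 'was polishing' entails that some polishing happened, so 'polished' holds.
(f) Entailed — every conjunct here is already in the original slicing event.

(b), (e), (f)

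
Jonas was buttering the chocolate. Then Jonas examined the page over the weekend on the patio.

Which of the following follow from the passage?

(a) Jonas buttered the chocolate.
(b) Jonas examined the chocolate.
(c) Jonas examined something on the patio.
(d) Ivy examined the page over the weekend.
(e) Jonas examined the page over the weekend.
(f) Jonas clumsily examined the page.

(c), (e)

(a) Not entailed — 'was buttering' is progressive on an accomplishment; it does not entail the completed 'buttered'.
(b) Not entailed — Jonas examined the page, not the chocolate; the chocolate belongs to the buttering event.
(c) Entailed — dropping 'over the weekend' and generalizing the patient leaves a sub-description the original still satisfies.
(d) Not entailed — the passage has Jonas examining the page, not Ivy.
(e) Entailed — the original entails any weakening of itself; this just drops 'on the patio'.
(f) Not entailed — 'clumsily' adds information not in the original event.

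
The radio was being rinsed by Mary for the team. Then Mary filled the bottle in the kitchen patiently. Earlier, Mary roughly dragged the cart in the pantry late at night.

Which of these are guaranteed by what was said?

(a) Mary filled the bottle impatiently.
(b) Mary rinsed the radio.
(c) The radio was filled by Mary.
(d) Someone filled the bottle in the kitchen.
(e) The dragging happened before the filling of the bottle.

(a) Not entailed — 'impatiently' adds a manner not in (and inconsistent with) the original.
(b) Entailed — 'rinse' is an activity; 'was rinsing' entails that some rinsing happened, so 'rinsed' holds.
(c) Not entailed — Mary filled the bottle, not the radio; the radio belongs to the rinsing event.
(d) Entailed — this follows by dropping conjuncts from the filling event's description.
(e) Entailed — the narrative places the dragging before the filling.

(b), (d), (e)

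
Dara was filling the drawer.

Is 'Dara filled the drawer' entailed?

'was filling' is progressive; for an accomplishment like 'fill the drawer', it doesn't entail completion.

no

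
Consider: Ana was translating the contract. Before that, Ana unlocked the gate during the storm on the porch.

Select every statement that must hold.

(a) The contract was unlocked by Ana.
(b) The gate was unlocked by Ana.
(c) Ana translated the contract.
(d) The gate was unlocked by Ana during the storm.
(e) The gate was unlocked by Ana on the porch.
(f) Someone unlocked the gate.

(a) Not entailed — Ana unlocked the gate, not the contract; the contract belongs to the translating event.
(b) Entailed — the original entails any weakening of itself; this just drops 'during the storm', 'on the porch'.
(c) Not entailed — 'was translating' is progressive on an accomplishment; it does not entail the completed 'translated'.
(d) Entailed — this follows by dropping conjuncts from the unlocking event's description.
(e) Entailed — this follows by dropping conjuncts from the unlocking event's description.
(f) Entailed — this follows by dropping conjuncts from the unlocking event's description.

(b), (d), (e), (f)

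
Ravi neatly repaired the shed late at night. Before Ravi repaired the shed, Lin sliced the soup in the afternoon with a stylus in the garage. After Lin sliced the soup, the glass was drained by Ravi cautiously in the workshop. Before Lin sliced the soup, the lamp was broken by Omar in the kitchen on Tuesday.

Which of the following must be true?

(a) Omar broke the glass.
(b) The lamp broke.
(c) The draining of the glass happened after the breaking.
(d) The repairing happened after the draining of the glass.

(b), (c)

(a) Not entailed — Omar broke the lamp, not the glass; the glass belongs to the draining event.
(b) Entailed — 'Omar broke the lamp' is causative; it entails the inchoative 'the lamp broke'.
(c) Entailed — the narrative places the breaking before the draining.
(d) Not entailed — the narrative doesn't order the draining relative to the repairing.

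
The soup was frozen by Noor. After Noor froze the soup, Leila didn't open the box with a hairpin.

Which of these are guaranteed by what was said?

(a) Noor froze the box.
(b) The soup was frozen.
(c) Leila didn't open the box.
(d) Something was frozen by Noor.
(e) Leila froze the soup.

(a) Not entailed — Noor froze the soup, not the box; the box belongs to the opening event.
(b) Entailed — this follows by dropping conjuncts from the freezing event's description.
(c) Not entailed — dropping 'with a hairpin' under negation is not valid — the original leaves open that Leila opened the box some other way.
(d) Entailed — the original entails any weakening of itself; this just generalizes the patient.
(e) Not entailed — the passage has Noor freezing the soup, not Leila.

(b), (d)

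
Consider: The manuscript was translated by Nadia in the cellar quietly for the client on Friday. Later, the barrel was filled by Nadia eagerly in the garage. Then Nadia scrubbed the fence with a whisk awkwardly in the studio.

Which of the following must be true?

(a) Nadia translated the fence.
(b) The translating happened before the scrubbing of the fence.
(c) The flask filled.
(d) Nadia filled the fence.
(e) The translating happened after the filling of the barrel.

(a) Not entailed — Nadia translated the manuscript, not the fence; the fence belongs to the scrubbing event.
(b) Entailed — the narrative places the translating before the scrubbing.
(c) Not entailed — the barrel is what filled, not the flask.
(d) Not entailed — Nadia filled the barrel, not the fence; the fence belongs to the scrubbing event.
(e) Not entailed — the narrative places the translating before the filling, not after.

(b)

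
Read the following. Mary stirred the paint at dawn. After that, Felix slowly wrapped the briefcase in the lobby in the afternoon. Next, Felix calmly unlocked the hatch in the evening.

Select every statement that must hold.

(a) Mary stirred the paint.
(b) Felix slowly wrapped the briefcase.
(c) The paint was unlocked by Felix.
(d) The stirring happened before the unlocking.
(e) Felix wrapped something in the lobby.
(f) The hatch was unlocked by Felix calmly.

(a), (b), (d), (e), (f)

(a) Entailed — this follows by dropping conjuncts from the stirring event's description.
(b) Entailed — every conjunct here is already in the original wrapping event.
(c) Not entailed — Felix unlocked the hatch, not the paint; the paint belongs to the stirring event.
(d) Entailed — the narrative places the stirring before the unlocking.
(e) Entailed — every conjunct here is already in the original wrapping event.
(f) Entailed — every conjunct here is already in the original unlocking event.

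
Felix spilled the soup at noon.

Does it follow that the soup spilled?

'Felix spilled the soup' is the causative; it entails the inchoative 'the soup spilled'.

yes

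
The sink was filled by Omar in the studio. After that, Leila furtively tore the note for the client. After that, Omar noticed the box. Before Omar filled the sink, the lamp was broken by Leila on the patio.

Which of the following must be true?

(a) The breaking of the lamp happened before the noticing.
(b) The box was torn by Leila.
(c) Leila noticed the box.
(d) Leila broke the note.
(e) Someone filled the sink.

(a) Entailed — the narrative places the breaking before the noticing.
(b) Not entailed — Leila tore the note, not the box; the box belongs to the noticing event.
(c) Not entailed — the passage has Omar noticing the box, not Leila.
(d) Not entailed — Leila broke the lamp, not the note; the note belongs to the tearing event.
(e) Entailed — the original entails any weakening of itself; this just drops 'in the studio' and generalizes the agent.

(a), (e)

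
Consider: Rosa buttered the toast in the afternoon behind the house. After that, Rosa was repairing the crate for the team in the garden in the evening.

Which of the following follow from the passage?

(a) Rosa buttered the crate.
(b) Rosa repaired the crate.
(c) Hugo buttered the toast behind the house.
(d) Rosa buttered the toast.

(a) Not entailed — Rosa buttered the toast, not the crate; the crate belongs to the repairing event.
(b) Not entailed — 'was repairing' is progressive on an accomplishment; it does not entail the completed 'repaired'.
(c) Not entailed — the passage has Rosa buttering the toast, not Hugo.
(d) Entailed — this follows by dropping conjuncts from the buttering event's description.

(d)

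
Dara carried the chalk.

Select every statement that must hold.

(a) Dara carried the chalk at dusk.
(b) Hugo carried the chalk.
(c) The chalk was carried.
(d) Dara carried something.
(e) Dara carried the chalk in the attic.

(a) Not entailed — 'at dusk' adds information not in the original event.
(b) Not entailed — the passage has Dara carrying the chalk, not Hugo.
(c) Entailed — generalizing the agent leaves a sub-description the original still satisfies.
(d) Entailed — generalizing the patient leaves a sub-description the original still satisfies.
(e) Not entailed — 'in the attic' adds information not in the original event.

(c), (d)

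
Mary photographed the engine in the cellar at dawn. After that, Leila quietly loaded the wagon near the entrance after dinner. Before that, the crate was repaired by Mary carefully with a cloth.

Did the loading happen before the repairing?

no

The narrative orders the repairing before the loading.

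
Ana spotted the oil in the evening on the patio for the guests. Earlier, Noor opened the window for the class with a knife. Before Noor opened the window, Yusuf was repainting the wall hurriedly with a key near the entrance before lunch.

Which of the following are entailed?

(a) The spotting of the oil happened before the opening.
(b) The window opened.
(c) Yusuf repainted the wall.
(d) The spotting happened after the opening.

(a) Not entailed — the narrative places the opening before the spotting, not after.
(b) Entailed — 'Noor opened the window' is causative; it entails the inchoative 'the window opened'.
(c) Not entailed — 'was repainting' is progressive on an accomplishment; it does not entail the completed 'repainted'.
(d) Entailed — the narrative places the opening before the spotting.

(b), (d)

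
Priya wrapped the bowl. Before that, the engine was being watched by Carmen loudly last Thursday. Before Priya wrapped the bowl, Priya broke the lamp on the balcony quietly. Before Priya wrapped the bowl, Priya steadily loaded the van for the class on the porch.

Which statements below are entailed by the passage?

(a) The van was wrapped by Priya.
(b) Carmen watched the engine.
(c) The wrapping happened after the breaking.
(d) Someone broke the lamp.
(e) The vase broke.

(b), (c), (d)

(a) Not entailed — Priya wrapped the bowl, not the van; the van belongs to the loading event.
(b) Entailed — 'watch' is an activity; 'was watching' entails that some watching happened, so 'watched' holds.
(c) Entailed — the narrative places the breaking before the wrapping.
(d) Entailed — every conjunct here is already in the original breaking event.
(e) Not entailed — the lamp is what broke, not the vase.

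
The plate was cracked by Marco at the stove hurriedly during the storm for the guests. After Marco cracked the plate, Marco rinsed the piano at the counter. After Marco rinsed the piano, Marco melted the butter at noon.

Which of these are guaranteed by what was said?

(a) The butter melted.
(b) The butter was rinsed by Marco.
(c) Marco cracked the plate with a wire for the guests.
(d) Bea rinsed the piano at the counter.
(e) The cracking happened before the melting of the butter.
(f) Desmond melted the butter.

(a) Entailed — 'Marco melted the butter' is causative; it entails the inchoative 'the butter melted'.
(b) Not entailed — Marco rinsed the piano, not the butter; the butter belongs to the melting event.
(c) Not entailed — 'with a wire' adds information not in the original event.
(d) Not entailed — the passage has Marco rinsing the piano, not Bea.
(e) Entailed — the narrative places the cracking before the melting.
(f) Not entailed — the passage has Marco melting the butter, not Desmond.

(a), (e)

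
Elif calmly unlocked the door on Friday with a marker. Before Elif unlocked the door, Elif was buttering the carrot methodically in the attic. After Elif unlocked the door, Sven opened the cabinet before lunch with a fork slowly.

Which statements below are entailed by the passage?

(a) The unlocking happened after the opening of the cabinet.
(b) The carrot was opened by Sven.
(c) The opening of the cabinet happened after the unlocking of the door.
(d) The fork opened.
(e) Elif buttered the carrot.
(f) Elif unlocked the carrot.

(c)

(a) Not entailed — the narrative places the unlocking before the opening, not after.
(b) Not entailed — Sven opened the cabinet, not the carrot; the carrot belongs to the buttering event.
(c) Entailed — the narrative places the unlocking before the opening.
(d) Not entailed — the cabinet is what opened, not the fork.
(e) Not entailed — 'was buttering' is progressive on an accomplishment; it does not entail the completed 'buttered'.
(f) Not entailed — Elif unlocked the door, not the carrot; the carrot belongs to the buttering event.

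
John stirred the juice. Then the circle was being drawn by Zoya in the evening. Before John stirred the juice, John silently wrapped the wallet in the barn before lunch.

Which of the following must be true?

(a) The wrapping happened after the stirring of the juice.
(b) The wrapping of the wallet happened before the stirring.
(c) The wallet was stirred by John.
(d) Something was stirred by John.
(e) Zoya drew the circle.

(a) Not entailed — the narrative places the wrapping before the stirring, not after.
(b) Entailed — the narrative places the wrapping before the stirring.
(c) Not entailed — John stirred the juice, not the wallet; the wallet belongs to the wrapping event.
(d) Entailed — the original entails any weakening of itself; this just generalizes the patient.
(e) Not entailed — 'was drawing' is progressive on an accomplishment; it does not entail the completed 'drew'.

(b), (d)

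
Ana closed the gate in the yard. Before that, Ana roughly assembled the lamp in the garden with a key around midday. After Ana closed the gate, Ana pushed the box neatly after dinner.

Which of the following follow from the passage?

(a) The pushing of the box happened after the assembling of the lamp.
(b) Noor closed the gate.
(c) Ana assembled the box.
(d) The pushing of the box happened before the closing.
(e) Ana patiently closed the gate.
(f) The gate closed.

(a) Entailed — the narrative places the assembling before the pushing.
(b) Not entailed — the passage has Ana closing the gate, not Noor.
(c) Not entailed — Ana assembled the lamp, not the box; the box belongs to the pushing event.
(d) Not entailed — the narrative places the closing before the pushing, not after.
(e) Not entailed — 'patiently' adds information not in the original event.
(f) Entailed — 'Ana closed the gate' is causative; it entails the inchoative 'the gate closed'.

(a), (f)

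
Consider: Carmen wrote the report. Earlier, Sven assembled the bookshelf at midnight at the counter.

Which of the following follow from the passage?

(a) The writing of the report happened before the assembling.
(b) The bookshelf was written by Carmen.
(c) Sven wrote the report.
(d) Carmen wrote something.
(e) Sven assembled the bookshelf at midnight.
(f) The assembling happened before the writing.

(a) Not entailed — the narrative places the assembling before the writing, not after.
(b) Not entailed — Carmen wrote the report, not the bookshelf; the bookshelf belongs to the assembling event.
(c) Not entailed — the passage has Carmen writing the report, not Sven.
(d) Entailed — every conjunct here is already in the original writing event.
(e) Entailed — dropping 'at the counter' leaves a sub-description the original still satisfies.
(f) Entailed — the narrative places the assembling before the writing.

(d), (e), (f)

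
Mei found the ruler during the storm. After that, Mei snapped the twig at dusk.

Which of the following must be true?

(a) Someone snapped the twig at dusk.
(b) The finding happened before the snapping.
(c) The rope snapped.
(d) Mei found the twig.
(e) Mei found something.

(a), (b), (e)

(a) Entailed — this follows by dropping conjuncts from the snapping event's description.
(b) Entailed — the narrative places the finding before the snapping.
(c) Not entailed — the twig is what snapped, not the rope.
(d) Not entailed — Mei found the ruler, not the twig; the twig belongs to the snapping event.
(e) Entailed — this follows by dropping conjuncts from the finding event's description.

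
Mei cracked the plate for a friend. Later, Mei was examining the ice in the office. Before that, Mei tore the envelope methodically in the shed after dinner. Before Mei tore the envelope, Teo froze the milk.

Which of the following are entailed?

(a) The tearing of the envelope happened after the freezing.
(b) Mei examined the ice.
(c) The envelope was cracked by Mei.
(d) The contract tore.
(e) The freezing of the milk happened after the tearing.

(a), (b)

(a) Entailed — the narrative places the freezing before the tearing.
(b) Entailed — 'examine' is an activity; 'was examining' entails that some examining happened, so 'examined' holds.
(c) Not entailed — Mei cracked the plate, not the envelope; the envelope belongs to the tearing event.
(d) Not entailed — the envelope is what tore, not the contract.
(e) Not entailed — the narrative places the freezing before the tearing, not after.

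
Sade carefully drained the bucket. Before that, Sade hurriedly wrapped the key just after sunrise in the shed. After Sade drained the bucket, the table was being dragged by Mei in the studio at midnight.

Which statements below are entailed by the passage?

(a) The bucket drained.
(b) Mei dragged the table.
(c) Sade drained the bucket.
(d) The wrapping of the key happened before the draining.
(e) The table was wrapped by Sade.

(a) Entailed — 'Sade drained the bucket' is causative; it entails the inchoative 'the bucket drained'.
(b) Entailed — 'drag' is an activity; 'was dragging' entails that some dragging happened, so 'dragged' holds.
(c) Entailed — the original entails any weakening of itself; this just drops 'carefully'.
(d) Entailed — the narrative places the wrapping before the draining.
(e) Not entailed — Sade wrapped the key, not the table; the table belongs to the dragging event.

(a), (b), (c), (d)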